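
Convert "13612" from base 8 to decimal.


Input: "13612" in base 8
Positional expansion:
  Digit '1' (value 1) x 8^4 = 4096
  Digit '3' (value 3) x 8^3 = 1536
  Digit '6' (value 6) x 8^2 = 384
  Digit '1' (value 1) x 8^1 = 8
  Digit '2' (value 2) x 8^0 = 2
Sum = 6026

6026


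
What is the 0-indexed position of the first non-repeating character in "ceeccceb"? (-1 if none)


Input: ceeccceb
Character frequencies:
  'b': 1
  'c': 4
  'e': 3
Scanning left to right for freq == 1:
  Position 0 ('c'): freq=4, skip
  Position 1 ('e'): freq=3, skip
  Position 2 ('e'): freq=3, skip
  Position 3 ('c'): freq=4, skip
  Position 4 ('c'): freq=4, skip
  Position 5 ('c'): freq=4, skip
  Position 6 ('e'): freq=3, skip
  Position 7 ('b'): unique! => answer = 7

7


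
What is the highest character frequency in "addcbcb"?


Input: addcbcb
Character counts:
  'a': 1
  'b': 2
  'c': 2
  'd': 2
Maximum frequency: 2

2


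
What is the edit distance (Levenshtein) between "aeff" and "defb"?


Computing edit distance: "aeff" -> "defb"
DP table:
           d    e    f    b
      0    1    2    3    4
  a   1    1    2    3    4
  e   2    2    1    2    3
  f   3    3    2    1    2
  f   4    4    3    2    2
Edit distance = dp[4][4] = 2

2


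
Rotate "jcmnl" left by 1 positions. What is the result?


Input: "jcmnl", rotate left by 1
First 1 characters: "j"
Remaining characters: "cmnl"
Concatenate remaining + first: "cmnl" + "j" = "cmnlj"

cmnlj


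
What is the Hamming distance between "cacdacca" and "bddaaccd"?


Comparing "cacdacca" and "bddaaccd" position by position:
  Position 0: 'c' vs 'b' => differ
  Position 1: 'a' vs 'd' => differ
  Position 2: 'c' vs 'd' => differ
  Position 3: 'd' vs 'a' => differ
  Position 4: 'a' vs 'a' => same
  Position 5: 'c' vs 'c' => same
  Position 6: 'c' vs 'c' => same
  Position 7: 'a' vs 'd' => differ
Total differences (Hamming distance): 5

5


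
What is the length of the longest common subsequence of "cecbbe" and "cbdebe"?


LCS of "cecbbe" and "cbdebe"
DP table:
           c    b    d    e    b    e
      0    0    0    0    0    0    0
  c   0    1    1    1    1    1    1
  e   0    1    1    1    2    2    2
  c   0    1    1    1    2    2    2
  b   0    1    2    2    2    3    3
  b   0    1    2    2    2    3    3
  e   0    1    2    2    3    3    4
LCS length = dp[6][6] = 4

4


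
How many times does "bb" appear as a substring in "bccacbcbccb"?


Searching for "bb" in "bccacbcbccb"
Scanning each position:
  Position 0: "bc" => no
  Position 1: "cc" => no
  Position 2: "ca" => no
  Position 3: "ac" => no
  Position 4: "cb" => no
  Position 5: "bc" => no
  Position 6: "cb" => no
  Position 7: "bc" => no
  Position 8: "cc" => no
  Position 9: "cb" => no
Total occurrences: 0

0


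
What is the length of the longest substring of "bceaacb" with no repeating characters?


Input: "bceaacb"
Sliding window (track last position of each char):
  Position 0 ('b'): window [0,0] length 1 -- new best
  Position 1 ('c'): window [0,1] length 2 -- new best
  Position 2 ('e'): window [0,2] length 3 -- new best
  Position 3 ('a'): window [0,3] length 4 -- new best
  Position 4 ('a'): repeat (last at 3), move window start to 4
  Position 4 ('a'): window [4,4] length 1
  Position 5 ('c'): window [4,5] length 2
  Position 6 ('b'): window [4,6] length 3
Longest substring with no repeats: "bcea" with length 4

4


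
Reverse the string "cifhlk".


Input: cifhlk
Reading characters right to left:
  Position 5: 'k'
  Position 4: 'l'
  Position 3: 'h'
  Position 2: 'f'
  Position 1: 'i'
  Position 0: 'c'
Reversed: klhfic

klhfic


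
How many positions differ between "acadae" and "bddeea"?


Comparing "acadae" and "bddeea" position by position:
  Position 0: 'a' vs 'b' => DIFFER
  Position 1: 'c' vs 'd' => DIFFER
  Position 2: 'a' vs 'd' => DIFFER
  Position 3: 'd' vs 'e' => DIFFER
  Position 4: 'a' vs 'e' => DIFFER
  Position 5: 'e' vs 'a' => DIFFER
Positions that differ: 6

6


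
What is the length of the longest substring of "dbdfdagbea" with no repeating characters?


Input: "dbdfdagbea"
Sliding window (track last position of each char):
  Position 0 ('d'): window [0,0] length 1 -- new best
  Position 1 ('b'): window [0,1] length 2 -- new best
  Position 2 ('d'): repeat (last at 0), move window start to 1
  Position 2 ('d'): window [1,2] length 2
  Position 3 ('f'): window [1,3] length 3 -- new best
  Position 4 ('d'): repeat (last at 2), move window start to 3
  Position 4 ('d'): window [3,4] length 2
  Position 5 ('a'): window [3,5] length 3
  Position 6 ('g'): window [3,6] length 4 -- new best
  Position 7 ('b'): window [3,7] length 5 -- new best
  Position 8 ('e'): window [3,8] length 6 -- new best
  Position 9 ('a'): repeat (last at 5), move window start to 6
  Position 9 ('a'): window [6,9] length 4
Longest substring with no repeats: "fdagbe" with length 6

6


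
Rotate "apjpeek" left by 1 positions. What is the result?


Input: "apjpeek", rotate left by 1
First 1 characters: "a"
Remaining characters: "pjpeek"
Concatenate remaining + first: "pjpeek" + "a" = "pjpeeka"

pjpeeka


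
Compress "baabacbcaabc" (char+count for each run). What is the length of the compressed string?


Input: baabacbcaabc
Runs:
  'b' x 1 => "b1"
  'a' x 2 => "a2"
  'b' x 1 => "b1"
  'a' x 1 => "a1"
  'c' x 1 => "c1"
  'b' x 1 => "b1"
  'c' x 1 => "c1"
  'a' x 2 => "a2"
  'b' x 1 => "b1"
  'c' x 1 => "c1"
Compressed: "b1a2b1a1c1b1c1a2b1c1"
Compressed length: 20

20


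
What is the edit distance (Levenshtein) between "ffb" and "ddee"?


Computing edit distance: "ffb" -> "ddee"
DP table:
           d    d    e    e
      0    1    2    3    4
  f   1    1    2    3    4
  f   2    2    2    3    4
  b   3    3    3    3    4
Edit distance = dp[3][4] = 4

4


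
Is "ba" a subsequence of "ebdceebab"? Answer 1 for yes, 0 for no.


Check if "ba" is a subsequence of "ebdceebab"
Greedy scan:
  Position 0 ('e'): no match needed
  Position 1 ('b'): matches sub[0] = 'b'
  Position 2 ('d'): no match needed
  Position 3 ('c'): no match needed
  Position 4 ('e'): no match needed
  Position 5 ('e'): no match needed
  Position 6 ('b'): no match needed
  Position 7 ('a'): matches sub[1] = 'a'
  Position 8 ('b'): no match needed
All 2 characters matched => is a subsequence

1


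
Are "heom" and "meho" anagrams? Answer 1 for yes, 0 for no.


Strings: "heom", "meho"
Sorted first:  ehmo
Sorted second: ehmo
Sorted forms match => anagrams

1


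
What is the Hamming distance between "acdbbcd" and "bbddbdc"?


Comparing "acdbbcd" and "bbddbdc" position by position:
  Position 0: 'a' vs 'b' => differ
  Position 1: 'c' vs 'b' => differ
  Position 2: 'd' vs 'd' => same
  Position 3: 'b' vs 'd' => differ
  Position 4: 'b' vs 'b' => same
  Position 5: 'c' vs 'd' => differ
  Position 6: 'd' vs 'c' => differ
Total differences (Hamming distance): 5

5


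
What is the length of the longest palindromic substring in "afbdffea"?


Input: "afbdffea"
Checking substrings for palindromes:
  [4:6] "ff" (len 2) => palindrome
Longest palindromic substring: "ff" with length 2

2


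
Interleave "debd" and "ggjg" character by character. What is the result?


Interleaving "debd" and "ggjg":
  Position 0: 'd' from first, 'g' from second => "dg"
  Position 1: 'e' from first, 'g' from second => "eg"
  Position 2: 'b' from first, 'j' from second => "bj"
  Position 3: 'd' from first, 'g' from second => "dg"
Result: dgegbjdg

dgegbjdg


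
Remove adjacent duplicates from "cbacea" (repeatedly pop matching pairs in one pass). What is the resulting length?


Input: cbacea
Stack-based adjacent duplicate removal:
  Read 'c': push. Stack: c
  Read 'b': push. Stack: cb
  Read 'a': push. Stack: cba
  Read 'c': push. Stack: cbac
  Read 'e': push. Stack: cbace
  Read 'a': push. Stack: cbacea
Final stack: "cbacea" (length 6)

6


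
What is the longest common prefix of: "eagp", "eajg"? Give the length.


Words: eagp, eajg
  Position 0: all 'e' => match
  Position 1: all 'a' => match
  Position 2: ('g', 'j') => mismatch, stop
LCP = "ea" (length 2)

2


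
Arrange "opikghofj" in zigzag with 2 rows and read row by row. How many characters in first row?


Zigzag "opikghofj" into 2 rows:
Placing characters:
  'o' => row 0
  'p' => row 1
  'i' => row 0
  'k' => row 1
  'g' => row 0
  'h' => row 1
  'o' => row 0
  'f' => row 1
  'j' => row 0
Rows:
  Row 0: "oigoj"
  Row 1: "pkhf"
First row length: 5

5


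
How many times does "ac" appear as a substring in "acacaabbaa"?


Searching for "ac" in "acacaabbaa"
Scanning each position:
  Position 0: "ac" => MATCH
  Position 1: "ca" => no
  Position 2: "ac" => MATCH
  Position 3: "ca" => no
  Position 4: "aa" => no
  Position 5: "ab" => no
  Position 6: "bb" => no
  Position 7: "ba" => no
  Position 8: "aa" => no
Total occurrences: 2

2


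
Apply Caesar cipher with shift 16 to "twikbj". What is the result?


Caesar cipher: shift "twikbj" by 16
  't' (pos 19) + 16 = pos 9 = 'j'
  'w' (pos 22) + 16 = pos 12 = 'm'
  'i' (pos 8) + 16 = pos 24 = 'y'
  'k' (pos 10) + 16 = pos 0 = 'a'
  'b' (pos 1) + 16 = pos 17 = 'r'
  'j' (pos 9) + 16 = pos 25 = 'z'
Result: jmyarz

jmyarz


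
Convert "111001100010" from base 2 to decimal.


Input: "111001100010" in base 2
Positional expansion:
  Digit '1' (value 1) x 2^11 = 2048
  Digit '1' (value 1) x 2^10 = 1024
  Digit '1' (value 1) x 2^9 = 512
  Digit '0' (value 0) x 2^8 = 0
  Digit '0' (value 0) x 2^7 = 0
  Digit '1' (value 1) x 2^6 = 64
  Digit '1' (value 1) x 2^5 = 32
  Digit '0' (value 0) x 2^4 = 0
  Digit '0' (value 0) x 2^3 = 0
  Digit '0' (value 0) x 2^2 = 0
  Digit '1' (value 1) x 2^1 = 2
  Digit '0' (value 0) x 2^0 = 0
Sum = 3682

3682


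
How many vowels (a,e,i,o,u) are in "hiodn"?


Input: hiodn
Checking each character:
  'h' at position 0: consonant
  'i' at position 1: vowel (running total: 1)
  'o' at position 2: vowel (running total: 2)
  'd' at position 3: consonant
  'n' at position 4: consonant
Total vowels: 2

2


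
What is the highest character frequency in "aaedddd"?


Input: aaedddd
Character counts:
  'a': 2
  'd': 4
  'e': 1
Maximum frequency: 4

4


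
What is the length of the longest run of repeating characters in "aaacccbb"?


Input: "aaacccbb"
Scanning for longest run:
  Position 1 ('a'): continues run of 'a', length=2
  Position 2 ('a'): continues run of 'a', length=3
  Position 3 ('c'): new char, reset run to 1
  Position 4 ('c'): continues run of 'c', length=2
  Position 5 ('c'): continues run of 'c', length=3
  Position 6 ('b'): new char, reset run to 1
  Position 7 ('b'): continues run of 'b', length=2
Longest run: 'a' with length 3

3


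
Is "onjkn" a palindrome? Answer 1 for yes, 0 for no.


Input: onjkn
Reversed: nkjno
  Compare pos 0 ('o') with pos 4 ('n'): MISMATCH
  Compare pos 1 ('n') with pos 3 ('k'): MISMATCH
Result: not a palindrome

0


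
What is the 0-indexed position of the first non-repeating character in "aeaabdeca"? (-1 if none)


Input: aeaabdeca
Character frequencies:
  'a': 4
  'b': 1
  'c': 1
  'd': 1
  'e': 2
Scanning left to right for freq == 1:
  Position 0 ('a'): freq=4, skip
  Position 1 ('e'): freq=2, skip
  Position 2 ('a'): freq=4, skip
  Position 3 ('a'): freq=4, skip
  Position 4 ('b'): unique! => answer = 4

4


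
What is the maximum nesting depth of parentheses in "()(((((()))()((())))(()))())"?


Input: "()(((((()))()((())))(()))())"
Tracking depth:
  Position 0 '(': depth becomes 1
  Position 1 ')': depth becomes 0
  Position 2 '(': depth becomes 1
  Position 3 '(': depth becomes 2
  Position 4 '(': depth becomes 3
  Position 5 '(': depth becomes 4
  Position 6 '(': depth becomes 5
  Position 7 '(': depth becomes 6
  Position 8 ')': depth becomes 5
  Position 9 ')': depth becomes 4
  Position 10 ')': depth becomes 3
  Position 11 '(': depth becomes 4
  Position 12 ')': depth becomes 3
  Position 13 '(': depth becomes 4
  Position 14 '(': depth becomes 5
  Position 15 '(': depth becomes 6
  Position 16 ')': depth becomes 5
  Position 17 ')': depth becomes 4
  Position 18 ')': depth becomes 3
  Position 19 ')': depth becomes 2
  Position 20 '(': depth becomes 3
  Position 21 '(': depth becomes 4
  Position 22 ')': depth becomes 3
  Position 23 ')': depth becomes 2
  Position 24 ')': depth becomes 1
  Position 25 '(': depth becomes 2
  Position 26 ')': depth becomes 1
  Position 27 ')': depth becomes 0
Maximum depth reached: 6

6


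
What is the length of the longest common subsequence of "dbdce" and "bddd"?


LCS of "dbdce" and "bddd"
DP table:
           b    d    d    d
      0    0    0    0    0
  d   0    0    1    1    1
  b   0    1    1    1    1
  d   0    1    2    2    2
  c   0    1    2    2    2
  e   0    1    2    2    2
LCS length = dp[5][4] = 2

2


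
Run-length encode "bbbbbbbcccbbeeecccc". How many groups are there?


Input: bbbbbbbcccbbeeecccc
Scanning for consecutive runs:
  Group 1: 'b' x 7 (positions 0-6)
  Group 2: 'c' x 3 (positions 7-9)
  Group 3: 'b' x 2 (positions 10-11)
  Group 4: 'e' x 3 (positions 12-14)
  Group 5: 'c' x 4 (positions 15-18)
Total groups: 5

5


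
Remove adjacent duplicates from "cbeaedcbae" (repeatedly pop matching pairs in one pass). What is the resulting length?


Input: cbeaedcbae
Stack-based adjacent duplicate removal:
  Read 'c': push. Stack: c
  Read 'b': push. Stack: cb
  Read 'e': push. Stack: cbe
  Read 'a': push. Stack: cbea
  Read 'e': push. Stack: cbeae
  Read 'd': push. Stack: cbeaed
  Read 'c': push. Stack: cbeaedc
  Read 'b': push. Stack: cbeaedcb
  Read 'a': push. Stack: cbeaedcba
  Read 'e': push. Stack: cbeaedcbae
Final stack: "cbeaedcbae" (length 10)

10


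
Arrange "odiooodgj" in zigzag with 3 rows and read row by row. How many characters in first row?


Zigzag "odiooodgj" into 3 rows:
Placing characters:
  'o' => row 0
  'd' => row 1
  'i' => row 2
  'o' => row 1
  'o' => row 0
  'o' => row 1
  'd' => row 2
  'g' => row 1
  'j' => row 0
Rows:
  Row 0: "ooj"
  Row 1: "doog"
  Row 2: "id"
First row length: 3

3


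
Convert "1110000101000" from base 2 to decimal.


Input: "1110000101000" in base 2
Positional expansion:
  Digit '1' (value 1) x 2^12 = 4096
  Digit '1' (value 1) x 2^11 = 2048
  Digit '1' (value 1) x 2^10 = 1024
  Digit '0' (value 0) x 2^9 = 0
  Digit '0' (value 0) x 2^8 = 0
  Digit '0' (value 0) x 2^7 = 0
  Digit '0' (value 0) x 2^6 = 0
  Digit '1' (value 1) x 2^5 = 32
  Digit '0' (value 0) x 2^4 = 0
  Digit '1' (value 1) x 2^3 = 8
  Digit '0' (value 0) x 2^2 = 0
  Digit '0' (value 0) x 2^1 = 0
  Digit '0' (value 0) x 2^0 = 0
Sum = 7208

7208


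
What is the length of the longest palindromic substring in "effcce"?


Input: "effcce"
Checking substrings for palindromes:
  [1:3] "ff" (len 2) => palindrome
  [3:5] "cc" (len 2) => palindrome
Longest palindromic substring: "ff" with length 2

2


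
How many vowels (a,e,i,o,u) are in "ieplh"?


Input: ieplh
Checking each character:
  'i' at position 0: vowel (running total: 1)
  'e' at position 1: vowel (running total: 2)
  'p' at position 2: consonant
  'l' at position 3: consonant
  'h' at position 4: consonant
Total vowels: 2

2


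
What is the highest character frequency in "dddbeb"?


Input: dddbeb
Character counts:
  'b': 2
  'd': 3
  'e': 1
Maximum frequency: 3

3


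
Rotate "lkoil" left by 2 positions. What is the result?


Input: "lkoil", rotate left by 2
First 2 characters: "lk"
Remaining characters: "oil"
Concatenate remaining + first: "oil" + "lk" = "oillk"

oillk


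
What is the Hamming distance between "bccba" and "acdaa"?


Comparing "bccba" and "acdaa" position by position:
  Position 0: 'b' vs 'a' => differ
  Position 1: 'c' vs 'c' => same
  Position 2: 'c' vs 'd' => differ
  Position 3: 'b' vs 'a' => differ
  Position 4: 'a' vs 'a' => same
Total differences (Hamming distance): 3

3


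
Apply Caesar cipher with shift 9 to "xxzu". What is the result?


Caesar cipher: shift "xxzu" by 9
  'x' (pos 23) + 9 = pos 6 = 'g'
  'x' (pos 23) + 9 = pos 6 = 'g'
  'z' (pos 25) + 9 = pos 8 = 'i'
  'u' (pos 20) + 9 = pos 3 = 'd'
Result: ggid

ggid


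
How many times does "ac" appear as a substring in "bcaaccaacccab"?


Searching for "ac" in "bcaaccaacccab"
Scanning each position:
  Position 0: "bc" => no
  Position 1: "ca" => no
  Position 2: "aa" => no
  Position 3: "ac" => MATCH
  Position 4: "cc" => no
  Position 5: "ca" => no
  Position 6: "aa" => no
  Position 7: "ac" => MATCH
  Position 8: "cc" => no
  Position 9: "cc" => no
  Position 10: "ca" => no
  Position 11: "ab" => no
Total occurrences: 2

2


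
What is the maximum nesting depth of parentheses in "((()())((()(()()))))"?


Input: "((()())((()(()()))))"
Tracking depth:
  Position 0 '(': depth becomes 1
  Position 1 '(': depth becomes 2
  Position 2 '(': depth becomes 3
  Position 3 ')': depth becomes 2
  Position 4 '(': depth becomes 3
  Position 5 ')': depth becomes 2
  Position 6 ')': depth becomes 1
  Position 7 '(': depth becomes 2
  Position 8 '(': depth becomes 3
  Position 9 '(': depth becomes 4
  Position 10 ')': depth becomes 3
  Position 11 '(': depth becomes 4
  Position 12 '(': depth becomes 5
  Position 13 ')': depth becomes 4
  Position 14 '(': depth becomes 5
  Position 15 ')': depth becomes 4
  Position 16 ')': depth becomes 3
  Position 17 ')': depth becomes 2
  Position 18 ')': depth becomes 1
  Position 19 ')': depth becomes 0
Maximum depth reached: 5

5


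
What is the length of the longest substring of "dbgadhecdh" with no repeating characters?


Input: "dbgadhecdh"
Sliding window (track last position of each char):
  Position 0 ('d'): window [0,0] length 1 -- new best
  Position 1 ('b'): window [0,1] length 2 -- new best
  Position 2 ('g'): window [0,2] length 3 -- new best
  Position 3 ('a'): window [0,3] length 4 -- new best
  Position 4 ('d'): repeat (last at 0), move window start to 1
  Position 4 ('d'): window [1,4] length 4
  Position 5 ('h'): window [1,5] length 5 -- new best
  Position 6 ('e'): window [1,6] length 6 -- new best
  Position 7 ('c'): window [1,7] length 7 -- new best
  Position 8 ('d'): repeat (last at 4), move window start to 5
  Position 8 ('d'): window [5,8] length 4
  Position 9 ('h'): repeat (last at 5), move window start to 6
  Position 9 ('h'): window [6,9] length 4
Longest substring with no repeats: "bgadhec" with length 7

7


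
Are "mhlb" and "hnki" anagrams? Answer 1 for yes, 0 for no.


Strings: "mhlb", "hnki"
Sorted first:  bhlm
Sorted second: hikn
Differ at position 0: 'b' vs 'h' => not anagrams

0


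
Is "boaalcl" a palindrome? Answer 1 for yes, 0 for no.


Input: boaalcl
Reversed: lclaaob
  Compare pos 0 ('b') with pos 6 ('l'): MISMATCH
  Compare pos 1 ('o') with pos 5 ('c'): MISMATCH
  Compare pos 2 ('a') with pos 4 ('l'): MISMATCH
Result: not a palindrome

0


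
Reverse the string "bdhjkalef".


Input: bdhjkalef
Reading characters right to left:
  Position 8: 'f'
  Position 7: 'e'
  Position 6: 'l'
  Position 5: 'a'
  Position 4: 'k'
  Position 3: 'j'
  Position 2: 'h'
  Position 1: 'd'
  Position 0: 'b'
Reversed: felakjhdb

felakjhdb


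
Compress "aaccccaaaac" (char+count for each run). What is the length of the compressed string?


Input: aaccccaaaac
Runs:
  'a' x 2 => "a2"
  'c' x 4 => "c4"
  'a' x 4 => "a4"
  'c' x 1 => "c1"
Compressed: "a2c4a4c1"
Compressed length: 8

8


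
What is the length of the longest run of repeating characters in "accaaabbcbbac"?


Input: "accaaabbcbbac"
Scanning for longest run:
  Position 1 ('c'): new char, reset run to 1
  Position 2 ('c'): continues run of 'c', length=2
  Position 3 ('a'): new char, reset run to 1
  Position 4 ('a'): continues run of 'a', length=2
  Position 5 ('a'): continues run of 'a', length=3
  Position 6 ('b'): new char, reset run to 1
  Position 7 ('b'): continues run of 'b', length=2
  Position 8 ('c'): new char, reset run to 1
  Position 9 ('b'): new char, reset run to 1
  Position 10 ('b'): continues run of 'b', length=2
  Position 11 ('a'): new char, reset run to 1
  Position 12 ('c'): new char, reset run to 1
Longest run: 'a' with length 3

3


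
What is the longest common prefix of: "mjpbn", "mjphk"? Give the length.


Words: mjpbn, mjphk
  Position 0: all 'm' => match
  Position 1: all 'j' => match
  Position 2: all 'p' => match
  Position 3: ('b', 'h') => mismatch, stop
LCP = "mjp" (length 3)

3


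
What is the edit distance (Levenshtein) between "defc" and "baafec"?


Computing edit distance: "defc" -> "baafec"
DP table:
           b    a    a    f    e    c
      0    1    2    3    4    5    6
  d   1    1    2    3    4    5    6
  e   2    2    2    3    4    4    5
  f   3    3    3    3    3    4    5
  c   4    4    4    4    4    4    4
Edit distance = dp[4][6] = 4

4


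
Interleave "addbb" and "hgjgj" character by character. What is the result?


Interleaving "addbb" and "hgjgj":
  Position 0: 'a' from first, 'h' from second => "ah"
  Position 1: 'd' from first, 'g' from second => "dg"
  Position 2: 'd' from first, 'j' from second => "dj"
  Position 3: 'b' from first, 'g' from second => "bg"
  Position 4: 'b' from first, 'j' from second => "bj"
Result: ahdgdjbgbj

ahdgdjbgbj


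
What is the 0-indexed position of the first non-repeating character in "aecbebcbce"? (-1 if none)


Input: aecbebcbce
Character frequencies:
  'a': 1
  'b': 3
  'c': 3
  'e': 3
Scanning left to right for freq == 1:
  Position 0 ('a'): unique! => answer = 0

0


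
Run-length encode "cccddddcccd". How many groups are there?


Input: cccddddcccd
Scanning for consecutive runs:
  Group 1: 'c' x 3 (positions 0-2)
  Group 2: 'd' x 4 (positions 3-6)
  Group 3: 'c' x 3 (positions 7-9)
  Group 4: 'd' x 1 (positions 10-10)
Total groups: 4

4


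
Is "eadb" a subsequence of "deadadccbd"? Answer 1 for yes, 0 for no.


Check if "eadb" is a subsequence of "deadadccbd"
Greedy scan:
  Position 0 ('d'): no match needed
  Position 1 ('e'): matches sub[0] = 'e'
  Position 2 ('a'): matches sub[1] = 'a'
  Position 3 ('d'): matches sub[2] = 'd'
  Position 4 ('a'): no match needed
  Position 5 ('d'): no match needed
  Position 6 ('c'): no match needed
  Position 7 ('c'): no match needed
  Position 8 ('b'): matches sub[3] = 'b'
  Position 9 ('d'): no match needed
All 4 characters matched => is a subsequence

1


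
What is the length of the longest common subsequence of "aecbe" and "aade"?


LCS of "aecbe" and "aade"
DP table:
           a    a    d    e
      0    0    0    0    0
  a   0    1    1    1    1
  e   0    1    1    1    2
  c   0    1    1    1    2
  b   0    1    1    1    2
  e   0    1    1    1    2
LCS length = dp[5][4] = 2

2


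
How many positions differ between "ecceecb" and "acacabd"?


Comparing "ecceecb" and "acacabd" position by position:
  Position 0: 'e' vs 'a' => DIFFER
  Position 1: 'c' vs 'c' => same
  Position 2: 'c' vs 'a' => DIFFER
  Position 3: 'e' vs 'c' => DIFFER
  Position 4: 'e' vs 'a' => DIFFER
  Position 5: 'c' vs 'b' => DIFFER
  Position 6: 'b' vs 'd' => DIFFER
Positions that differ: 6

6


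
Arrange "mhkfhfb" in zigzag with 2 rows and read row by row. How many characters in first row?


Zigzag "mhkfhfb" into 2 rows:
Placing characters:
  'm' => row 0
  'h' => row 1
  'k' => row 0
  'f' => row 1
  'h' => row 0
  'f' => row 1
  'b' => row 0
Rows:
  Row 0: "mkhb"
  Row 1: "hff"
First row length: 4

4


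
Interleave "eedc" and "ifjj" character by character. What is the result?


Interleaving "eedc" and "ifjj":
  Position 0: 'e' from first, 'i' from second => "ei"
  Position 1: 'e' from first, 'f' from second => "ef"
  Position 2: 'd' from first, 'j' from second => "dj"
  Position 3: 'c' from first, 'j' from second => "cj"
Result: eiefdjcj

eiefdjcj


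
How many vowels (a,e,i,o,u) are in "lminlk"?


Input: lminlk
Checking each character:
  'l' at position 0: consonant
  'm' at position 1: consonant
  'i' at position 2: vowel (running total: 1)
  'n' at position 3: consonant
  'l' at position 4: consonant
  'k' at position 5: consonant
Total vowels: 1

1


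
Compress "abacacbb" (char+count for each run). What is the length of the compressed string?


Input: abacacbb
Runs:
  'a' x 1 => "a1"
  'b' x 1 => "b1"
  'a' x 1 => "a1"
  'c' x 1 => "c1"
  'a' x 1 => "a1"
  'c' x 1 => "c1"
  'b' x 2 => "b2"
Compressed: "a1b1a1c1a1c1b2"
Compressed length: 14

14


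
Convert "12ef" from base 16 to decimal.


Input: "12ef" in base 16
Positional expansion:
  Digit '1' (value 1) x 16^3 = 4096
  Digit '2' (value 2) x 16^2 = 512
  Digit 'e' (value 14) x 16^1 = 224
  Digit 'f' (value 15) x 16^0 = 15
Sum = 4847

4847


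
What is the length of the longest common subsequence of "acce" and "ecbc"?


LCS of "acce" and "ecbc"
DP table:
           e    c    b    c
      0    0    0    0    0
  a   0    0    0    0    0
  c   0    0    1    1    1
  c   0    0    1    1    2
  e   0    1    1    1    2
LCS length = dp[4][4] = 2

2


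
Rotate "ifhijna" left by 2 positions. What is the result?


Input: "ifhijna", rotate left by 2
First 2 characters: "if"
Remaining characters: "hijna"
Concatenate remaining + first: "hijna" + "if" = "hijnaif"

hijnaif


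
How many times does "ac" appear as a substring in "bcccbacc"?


Searching for "ac" in "bcccbacc"
Scanning each position:
  Position 0: "bc" => no
  Position 1: "cc" => no
  Position 2: "cc" => no
  Position 3: "cb" => no
  Position 4: "ba" => no
  Position 5: "ac" => MATCH
  Position 6: "cc" => no
Total occurrences: 1

1


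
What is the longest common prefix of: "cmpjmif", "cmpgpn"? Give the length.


Words: cmpjmif, cmpgpn
  Position 0: all 'c' => match
  Position 1: all 'm' => match
  Position 2: all 'p' => match
  Position 3: ('j', 'g') => mismatch, stop
LCP = "cmp" (length 3)

3


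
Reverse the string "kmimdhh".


Input: kmimdhh
Reading characters right to left:
  Position 6: 'h'
  Position 5: 'h'
  Position 4: 'd'
  Position 3: 'm'
  Position 2: 'i'
  Position 1: 'm'
  Position 0: 'k'
Reversed: hhdmimk

hhdmimk


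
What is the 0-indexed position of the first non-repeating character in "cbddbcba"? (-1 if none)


Input: cbddbcba
Character frequencies:
  'a': 1
  'b': 3
  'c': 2
  'd': 2
Scanning left to right for freq == 1:
  Position 0 ('c'): freq=2, skip
  Position 1 ('b'): freq=3, skip
  Position 2 ('d'): freq=2, skip
  Position 3 ('d'): freq=2, skip
  Position 4 ('b'): freq=3, skip
  Position 5 ('c'): freq=2, skip
  Position 6 ('b'): freq=3, skip
  Position 7 ('a'): unique! => answer = 7

7


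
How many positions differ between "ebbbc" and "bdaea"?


Comparing "ebbbc" and "bdaea" position by position:
  Position 0: 'e' vs 'b' => DIFFER
  Position 1: 'b' vs 'd' => DIFFER
  Position 2: 'b' vs 'a' => DIFFER
  Position 3: 'b' vs 'e' => DIFFER
  Position 4: 'c' vs 'a' => DIFFER
Positions that differ: 5

5


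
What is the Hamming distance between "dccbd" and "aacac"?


Comparing "dccbd" and "aacac" position by position:
  Position 0: 'd' vs 'a' => differ
  Position 1: 'c' vs 'a' => differ
  Position 2: 'c' vs 'c' => same
  Position 3: 'b' vs 'a' => differ
  Position 4: 'd' vs 'c' => differ
Total differences (Hamming distance): 4

4


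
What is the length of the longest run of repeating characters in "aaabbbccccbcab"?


Input: "aaabbbccccbcab"
Scanning for longest run:
  Position 1 ('a'): continues run of 'a', length=2
  Position 2 ('a'): continues run of 'a', length=3
  Position 3 ('b'): new char, reset run to 1
  Position 4 ('b'): continues run of 'b', length=2
  Position 5 ('b'): continues run of 'b', length=3
  Position 6 ('c'): new char, reset run to 1
  Position 7 ('c'): continues run of 'c', length=2
  Position 8 ('c'): continues run of 'c', length=3
  Position 9 ('c'): continues run of 'c', length=4
  Position 10 ('b'): new char, reset run to 1
  Position 11 ('c'): new char, reset run to 1
  Position 12 ('a'): new char, reset run to 1
  Position 13 ('b'): new char, reset run to 1
Longest run: 'c' with length 4

4


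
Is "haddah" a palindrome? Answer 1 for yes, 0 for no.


Input: haddah
Reversed: haddah
  Compare pos 0 ('h') with pos 5 ('h'): match
  Compare pos 1 ('a') with pos 4 ('a'): match
  Compare pos 2 ('d') with pos 3 ('d'): match
Result: palindrome

1


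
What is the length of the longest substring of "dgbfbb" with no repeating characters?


Input: "dgbfbb"
Sliding window (track last position of each char):
  Position 0 ('d'): window [0,0] length 1 -- new best
  Position 1 ('g'): window [0,1] length 2 -- new best
  Position 2 ('b'): window [0,2] length 3 -- new best
  Position 3 ('f'): window [0,3] length 4 -- new best
  Position 4 ('b'): repeat (last at 2), move window start to 3
  Position 4 ('b'): window [3,4] length 2
  Position 5 ('b'): repeat (last at 4), move window start to 5
  Position 5 ('b'): window [5,5] length 1
Longest substring with no repeats: "dgbf" with length 4

4


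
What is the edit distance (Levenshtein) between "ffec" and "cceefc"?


Computing edit distance: "ffec" -> "cceefc"
DP table:
           c    c    e    e    f    c
      0    1    2    3    4    5    6
  f   1    1    2    3    4    4    5
  f   2    2    2    3    4    4    5
  e   3    3    3    2    3    4    5
  c   4    3    3    3    3    4    4
Edit distance = dp[4][6] = 4

4


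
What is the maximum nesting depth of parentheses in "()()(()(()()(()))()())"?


Input: "()()(()(()()(()))()())"
Tracking depth:
  Position 0 '(': depth becomes 1
  Position 1 ')': depth becomes 0
  Position 2 '(': depth becomes 1
  Position 3 ')': depth becomes 0
  Position 4 '(': depth becomes 1
  Position 5 '(': depth becomes 2
  Position 6 ')': depth becomes 1
  Position 7 '(': depth becomes 2
  Position 8 '(': depth becomes 3
  Position 9 ')': depth becomes 2
  Position 10 '(': depth becomes 3
  Position 11 ')': depth becomes 2
  Position 12 '(': depth becomes 3
  Position 13 '(': depth becomes 4
  Position 14 ')': depth becomes 3
  Position 15 ')': depth becomes 2
  Position 16 ')': depth becomes 1
  Position 17 '(': depth becomes 2
  Position 18 ')': depth becomes 1
  Position 19 '(': depth becomes 2
  Position 20 ')': depth becomes 1
  Position 21 ')': depth becomes 0
Maximum depth reached: 4

4


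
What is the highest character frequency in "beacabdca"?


Input: beacabdca
Character counts:
  'a': 3
  'b': 2
  'c': 2
  'd': 1
  'e': 1
Maximum frequency: 3

3


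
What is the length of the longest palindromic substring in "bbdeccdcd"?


Input: "bbdeccdcd"
Checking substrings for palindromes:
  [5:8] "cdc" (len 3) => palindrome
  [6:9] "dcd" (len 3) => palindrome
  [0:2] "bb" (len 2) => palindrome
  [4:6] "cc" (len 2) => palindrome
Longest palindromic substring: "cdc" with length 3

3


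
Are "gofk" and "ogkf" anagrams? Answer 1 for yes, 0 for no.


Strings: "gofk", "ogkf"
Sorted first:  fgko
Sorted second: fgko
Sorted forms match => anagrams

1


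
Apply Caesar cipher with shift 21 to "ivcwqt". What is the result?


Caesar cipher: shift "ivcwqt" by 21
  'i' (pos 8) + 21 = pos 3 = 'd'
  'v' (pos 21) + 21 = pos 16 = 'q'
  'c' (pos 2) + 21 = pos 23 = 'x'
  'w' (pos 22) + 21 = pos 17 = 'r'
  'q' (pos 16) + 21 = pos 11 = 'l'
  't' (pos 19) + 21 = pos 14 = 'o'
Result: dqxrlo

dqxrlo


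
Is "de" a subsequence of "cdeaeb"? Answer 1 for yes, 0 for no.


Check if "de" is a subsequence of "cdeaeb"
Greedy scan:
  Position 0 ('c'): no match needed
  Position 1 ('d'): matches sub[0] = 'd'
  Position 2 ('e'): matches sub[1] = 'e'
  Position 3 ('a'): no match needed
  Position 4 ('e'): no match needed
  Position 5 ('b'): no match needed
All 2 characters matched => is a subsequence

1


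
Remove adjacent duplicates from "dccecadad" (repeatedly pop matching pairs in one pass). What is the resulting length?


Input: dccecadad
Stack-based adjacent duplicate removal:
  Read 'd': push. Stack: d
  Read 'c': push. Stack: dc
  Read 'c': matches stack top 'c' => pop. Stack: d
  Read 'e': push. Stack: de
  Read 'c': push. Stack: dec
  Read 'a': push. Stack: deca
  Read 'd': push. Stack: decad
  Read 'a': push. Stack: decada
  Read 'd': push. Stack: decadad
Final stack: "decadad" (length 7)

7


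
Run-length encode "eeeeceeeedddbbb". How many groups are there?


Input: eeeeceeeedddbbb
Scanning for consecutive runs:
  Group 1: 'e' x 4 (positions 0-3)
  Group 2: 'c' x 1 (positions 4-4)
  Group 3: 'e' x 4 (positions 5-8)
  Group 4: 'd' x 3 (positions 9-11)
  Group 5: 'b' x 3 (positions 12-14)
Total groups: 5

5


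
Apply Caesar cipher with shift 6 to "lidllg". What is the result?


Caesar cipher: shift "lidllg" by 6
  'l' (pos 11) + 6 = pos 17 = 'r'
  'i' (pos 8) + 6 = pos 14 = 'o'
  'd' (pos 3) + 6 = pos 9 = 'j'
  'l' (pos 11) + 6 = pos 17 = 'r'
  'l' (pos 11) + 6 = pos 17 = 'r'
  'g' (pos 6) + 6 = pos 12 = 'm'
Result: rojrrm

rojrrm


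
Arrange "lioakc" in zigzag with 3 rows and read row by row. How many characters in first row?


Zigzag "lioakc" into 3 rows:
Placing characters:
  'l' => row 0
  'i' => row 1
  'o' => row 2
  'a' => row 1
  'k' => row 0
  'c' => row 1
Rows:
  Row 0: "lk"
  Row 1: "iac"
  Row 2: "o"
First row length: 2

2


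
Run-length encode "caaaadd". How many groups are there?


Input: caaaadd
Scanning for consecutive runs:
  Group 1: 'c' x 1 (positions 0-0)
  Group 2: 'a' x 4 (positions 1-4)
  Group 3: 'd' x 2 (positions 5-6)
Total groups: 3

3


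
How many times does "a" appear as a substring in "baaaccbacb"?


Searching for "a" in "baaaccbacb"
Scanning each position:
  Position 0: "b" => no
  Position 1: "a" => MATCH
  Position 2: "a" => MATCH
  Position 3: "a" => MATCH
  Position 4: "c" => no
  Position 5: "c" => no
  Position 6: "b" => no
  Position 7: "a" => MATCH
  Position 8: "c" => no
  Position 9: "b" => no
Total occurrences: 4

4


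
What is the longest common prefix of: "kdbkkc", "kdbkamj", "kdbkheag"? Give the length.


Words: kdbkkc, kdbkamj, kdbkheag
  Position 0: all 'k' => match
  Position 1: all 'd' => match
  Position 2: all 'b' => match
  Position 3: all 'k' => match
  Position 4: ('k', 'a', 'h') => mismatch, stop
LCP = "kdbk" (length 4)

4


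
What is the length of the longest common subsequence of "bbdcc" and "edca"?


LCS of "bbdcc" and "edca"
DP table:
           e    d    c    a
      0    0    0    0    0
  b   0    0    0    0    0
  b   0    0    0    0    0
  d   0    0    1    1    1
  c   0    0    1    2    2
  c   0    0    1    2    2
LCS length = dp[5][4] = 2

2


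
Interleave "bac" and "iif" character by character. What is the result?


Interleaving "bac" and "iif":
  Position 0: 'b' from first, 'i' from second => "bi"
  Position 1: 'a' from first, 'i' from second => "ai"
  Position 2: 'c' from first, 'f' from second => "cf"
Result: biaicf

biaicf


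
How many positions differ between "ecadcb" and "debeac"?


Comparing "ecadcb" and "debeac" position by position:
  Position 0: 'e' vs 'd' => DIFFER
  Position 1: 'c' vs 'e' => DIFFER
  Position 2: 'a' vs 'b' => DIFFER
  Position 3: 'd' vs 'e' => DIFFER
  Position 4: 'c' vs 'a' => DIFFER
  Position 5: 'b' vs 'c' => DIFFER
Positions that differ: 6

6


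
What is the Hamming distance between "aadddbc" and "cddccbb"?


Comparing "aadddbc" and "cddccbb" position by position:
  Position 0: 'a' vs 'c' => differ
  Position 1: 'a' vs 'd' => differ
  Position 2: 'd' vs 'd' => same
  Position 3: 'd' vs 'c' => differ
  Position 4: 'd' vs 'c' => differ
  Position 5: 'b' vs 'b' => same
  Position 6: 'c' vs 'b' => differ
Total differences (Hamming distance): 5

5


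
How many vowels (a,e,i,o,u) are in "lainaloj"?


Input: lainaloj
Checking each character:
  'l' at position 0: consonant
  'a' at position 1: vowel (running total: 1)
  'i' at position 2: vowel (running total: 2)
  'n' at position 3: consonant
  'a' at position 4: vowel (running total: 3)
  'l' at position 5: consonant
  'o' at position 6: vowel (running total: 4)
  'j' at position 7: consonant
Total vowels: 4

4


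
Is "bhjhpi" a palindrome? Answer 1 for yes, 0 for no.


Input: bhjhpi
Reversed: iphjhb
  Compare pos 0 ('b') with pos 5 ('i'): MISMATCH
  Compare pos 1 ('h') with pos 4 ('p'): MISMATCH
  Compare pos 2 ('j') with pos 3 ('h'): MISMATCH
Result: not a palindrome

0


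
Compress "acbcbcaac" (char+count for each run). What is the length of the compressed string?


Input: acbcbcaac
Runs:
  'a' x 1 => "a1"
  'c' x 1 => "c1"
  'b' x 1 => "b1"
  'c' x 1 => "c1"
  'b' x 1 => "b1"
  'c' x 1 => "c1"
  'a' x 2 => "a2"
  'c' x 1 => "c1"
Compressed: "a1c1b1c1b1c1a2c1"
Compressed length: 16

16


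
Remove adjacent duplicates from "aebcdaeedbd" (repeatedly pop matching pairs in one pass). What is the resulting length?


Input: aebcdaeedbd
Stack-based adjacent duplicate removal:
  Read 'a': push. Stack: a
  Read 'e': push. Stack: ae
  Read 'b': push. Stack: aeb
  Read 'c': push. Stack: aebc
  Read 'd': push. Stack: aebcd
  Read 'a': push. Stack: aebcda
  Read 'e': push. Stack: aebcdae
  Read 'e': matches stack top 'e' => pop. Stack: aebcda
  Read 'd': push. Stack: aebcdad
  Read 'b': push. Stack: aebcdadb
  Read 'd': push. Stack: aebcdadbd
Final stack: "aebcdadbd" (length 9)

9


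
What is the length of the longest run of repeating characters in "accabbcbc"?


Input: "accabbcbc"
Scanning for longest run:
  Position 1 ('c'): new char, reset run to 1
  Position 2 ('c'): continues run of 'c', length=2
  Position 3 ('a'): new char, reset run to 1
  Position 4 ('b'): new char, reset run to 1
  Position 5 ('b'): continues run of 'b', length=2
  Position 6 ('c'): new char, reset run to 1
  Position 7 ('b'): new char, reset run to 1
  Position 8 ('c'): new char, reset run to 1
Longest run: 'c' with length 2

2


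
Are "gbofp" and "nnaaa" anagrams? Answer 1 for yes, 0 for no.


Strings: "gbofp", "nnaaa"
Sorted first:  bfgop
Sorted second: aaann
Differ at position 0: 'b' vs 'a' => not anagrams

0


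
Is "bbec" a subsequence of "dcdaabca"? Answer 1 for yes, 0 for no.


Check if "bbec" is a subsequence of "dcdaabca"
Greedy scan:
  Position 0 ('d'): no match needed
  Position 1 ('c'): no match needed
  Position 2 ('d'): no match needed
  Position 3 ('a'): no match needed
  Position 4 ('a'): no match needed
  Position 5 ('b'): matches sub[0] = 'b'
  Position 6 ('c'): no match needed
  Position 7 ('a'): no match needed
Only matched 1/4 characters => not a subsequence

0


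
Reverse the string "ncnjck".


Input: ncnjck
Reading characters right to left:
  Position 5: 'k'
  Position 4: 'c'
  Position 3: 'j'
  Position 2: 'n'
  Position 1: 'c'
  Position 0: 'n'
Reversed: kcjncn

kcjncn


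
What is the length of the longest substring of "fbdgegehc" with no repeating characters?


Input: "fbdgegehc"
Sliding window (track last position of each char):
  Position 0 ('f'): window [0,0] length 1 -- new best
  Position 1 ('b'): window [0,1] length 2 -- new best
  Position 2 ('d'): window [0,2] length 3 -- new best
  Position 3 ('g'): window [0,3] length 4 -- new best
  Position 4 ('e'): window [0,4] length 5 -- new best
  Position 5 ('g'): repeat (last at 3), move window start to 4
  Position 5 ('g'): window [4,5] length 2
  Position 6 ('e'): repeat (last at 4), move window start to 5
  Position 6 ('e'): window [5,6] length 2
  Position 7 ('h'): window [5,7] length 3
  Position 8 ('c'): window [5,8] length 4
Longest substring with no repeats: "fbdge" with length 5

5


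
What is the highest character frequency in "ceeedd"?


Input: ceeedd
Character counts:
  'c': 1
  'd': 2
  'e': 3
Maximum frequency: 3

3


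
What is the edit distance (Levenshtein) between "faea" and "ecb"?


Computing edit distance: "faea" -> "ecb"
DP table:
           e    c    b
      0    1    2    3
  f   1    1    2    3
  a   2    2    2    3
  e   3    2    3    3
  a   4    3    3    4
Edit distance = dp[4][3] = 4

4


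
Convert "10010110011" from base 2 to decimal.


Input: "10010110011" in base 2
Positional expansion:
  Digit '1' (value 1) x 2^10 = 1024
  Digit '0' (value 0) x 2^9 = 0
  Digit '0' (value 0) x 2^8 = 0
  Digit '1' (value 1) x 2^7 = 128
  Digit '0' (value 0) x 2^6 = 0
  Digit '1' (value 1) x 2^5 = 32
  Digit '1' (value 1) x 2^4 = 16
  Digit '0' (value 0) x 2^3 = 0
  Digit '0' (value 0) x 2^2 = 0
  Digit '1' (value 1) x 2^1 = 2
  Digit '1' (value 1) x 2^0 = 1
Sum = 1203

1203
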